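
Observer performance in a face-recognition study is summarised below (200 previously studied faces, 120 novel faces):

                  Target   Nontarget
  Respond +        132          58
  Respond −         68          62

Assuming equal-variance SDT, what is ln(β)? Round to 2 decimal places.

H = 132/200 = 0.6600
FA = 58/120 = 0.4833
Φ⁻¹(H) = Φ⁻¹(0.6600) = 0.412
Φ⁻¹(FA) = Φ⁻¹(0.4833) = -0.042
ln β = −½·[z(H)² − z(FA)²] = −0.5 × (0.170 − 0.002) = -0.084

ln β = -0.08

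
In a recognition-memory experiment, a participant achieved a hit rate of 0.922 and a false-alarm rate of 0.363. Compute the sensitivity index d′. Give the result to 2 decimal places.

z(H) = 1.419
z(FA) = -0.350
d' = z(H) − z(FA) = 1.419 − (-0.350) = 1.769

d′ = 1.77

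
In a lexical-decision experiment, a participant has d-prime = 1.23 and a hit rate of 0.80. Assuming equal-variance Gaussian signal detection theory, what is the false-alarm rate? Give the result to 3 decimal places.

z(hit rate) = z(0.80) = 0.8416
z(FA) = z(H) − d' = 0.8416 − 1.23 = -0.3884
false-alarm rate = Φ(-0.3884) = 0.3489

false-alarm rate = 0.349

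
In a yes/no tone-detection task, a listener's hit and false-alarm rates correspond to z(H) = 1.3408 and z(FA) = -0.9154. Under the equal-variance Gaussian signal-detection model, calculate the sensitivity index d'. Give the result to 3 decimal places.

d' = z(H) − z(FA) = 1.3408 − (-0.9154) = 2.2562

d' = 2.256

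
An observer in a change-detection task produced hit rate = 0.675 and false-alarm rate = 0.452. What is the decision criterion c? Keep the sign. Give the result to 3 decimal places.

c = -0.167

z(H) = z(0.675) = 0.4538
z(FA) = z(0.452) = -0.1206
c = −½·[z(H) + z(FA)] = −0.5 × (0.4538 + (-0.1206)) = -0.1666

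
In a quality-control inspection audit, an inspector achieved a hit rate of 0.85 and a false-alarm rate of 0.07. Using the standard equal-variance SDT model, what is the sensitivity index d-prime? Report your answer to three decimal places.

d-prime = 2.512

z(H) = 1.0364
z(FA) = -1.4758
d' = z(H) − z(FA) = 1.0364 − (-1.4758) = 2.5122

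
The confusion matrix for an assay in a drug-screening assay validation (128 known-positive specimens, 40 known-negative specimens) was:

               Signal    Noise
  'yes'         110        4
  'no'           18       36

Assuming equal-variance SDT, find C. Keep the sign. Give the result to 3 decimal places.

H = 110/128 = 0.8594
FA = 4/40 = 0.1000
z(H) = z(0.8594) = 1.0776
z(FA) = z(0.1000) = -1.2816
c = −½·[z(H) + z(FA)] = −0.5 × (1.0776 + (-1.2816)) = 0.1020

C = 0.102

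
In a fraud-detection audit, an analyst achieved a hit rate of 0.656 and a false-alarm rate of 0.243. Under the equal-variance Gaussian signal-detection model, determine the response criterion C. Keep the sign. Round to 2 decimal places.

C = 0.15

Φ⁻¹(0.656) = 0.4016, Φ⁻¹(0.243) = -0.6967
c = −½·[z(H) + z(FA)] = −0.5 × (0.4016 + (-0.6967)) = 0.14755
c > 0: the analyst has a conservative response bias.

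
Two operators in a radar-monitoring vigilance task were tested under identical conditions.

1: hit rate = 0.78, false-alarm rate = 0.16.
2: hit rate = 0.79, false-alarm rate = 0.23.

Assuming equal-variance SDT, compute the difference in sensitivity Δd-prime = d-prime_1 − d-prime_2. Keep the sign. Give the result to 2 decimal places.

Δd-prime = 0.22

1: z(0.78) = 0.772, z(0.16) = -0.994, d' = 1.766
2: z(0.79) = 0.806, z(0.23) = -0.739, d' = 1.545
Δd' = d'_1 − d'_2 = 1.766 − 1.545 = 0.221
1 has the higher sensitivity.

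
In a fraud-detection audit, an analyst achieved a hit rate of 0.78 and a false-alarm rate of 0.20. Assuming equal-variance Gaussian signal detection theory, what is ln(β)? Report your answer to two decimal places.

z(H) = z(0.78) = 0.772
z(FA) = z(0.20) = -0.842
ln β = −½·[z(H)² − z(FA)²] = −0.5 × (0.596 − 0.709) = 0.0565

ln β = 0.06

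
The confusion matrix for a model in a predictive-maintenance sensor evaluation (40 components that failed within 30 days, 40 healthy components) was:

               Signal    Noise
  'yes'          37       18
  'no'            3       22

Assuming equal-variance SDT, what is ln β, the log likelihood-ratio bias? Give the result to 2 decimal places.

H = 37/40 = 0.9250
FA = 18/40 = 0.4500
Φ⁻¹(H) = Φ⁻¹(0.9250) = 1.440
Φ⁻¹(FA) = Φ⁻¹(0.4500) = -0.126
ln β = −½·[z(H)² − z(FA)²] = −0.5 × (2.074 − 0.016) = -1.029

ln β = -1.03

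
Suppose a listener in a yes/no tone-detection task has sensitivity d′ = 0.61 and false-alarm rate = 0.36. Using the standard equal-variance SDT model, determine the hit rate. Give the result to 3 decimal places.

hit rate = 0.599

z(false-alarm rate) = z(0.36) = -0.3585
z(H) = z(FA) + d' = -0.3585 + 0.61 = 0.2515
hit rate = Φ(0.2515) = 0.5993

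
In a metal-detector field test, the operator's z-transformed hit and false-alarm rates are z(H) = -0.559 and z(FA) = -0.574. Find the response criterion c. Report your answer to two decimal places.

c = 0.57

c = −½·[z(H) + z(FA)] = −½·(-0.559 + (-0.574)) = 0.5665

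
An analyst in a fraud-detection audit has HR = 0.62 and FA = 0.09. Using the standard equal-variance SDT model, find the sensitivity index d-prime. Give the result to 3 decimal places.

z(0.62) = 0.3055, z(0.09) = -1.3408
d' = z(H) − z(FA) = 0.3055 − (-1.3408) = 1.6463

d-prime = 1.646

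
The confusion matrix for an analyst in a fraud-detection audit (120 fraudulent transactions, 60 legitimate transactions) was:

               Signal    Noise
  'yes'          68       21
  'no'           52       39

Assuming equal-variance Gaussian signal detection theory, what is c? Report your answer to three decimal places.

H = 68/120 = 0.5667
FA = 21/60 = 0.3500
z(H) = z(0.5667) = 0.1680
z(FA) = z(0.3500) = -0.3853
c = −½·[z(H) + z(FA)] = −0.5 × (0.1680 + (-0.3853)) = 0.10865

c = 0.109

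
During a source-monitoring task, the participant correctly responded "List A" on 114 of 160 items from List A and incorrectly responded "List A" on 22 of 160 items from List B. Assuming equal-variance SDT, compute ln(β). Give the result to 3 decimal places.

ln β = 0.439

H = 114/160 = 0.7125
FA = 22/160 = 0.1375
z(H) = 0.5607
z(FA) = -1.0916
ln β = −½·[z(H)² − z(FA)²] = −0.5 × (0.3144 − 1.1916) = 0.4386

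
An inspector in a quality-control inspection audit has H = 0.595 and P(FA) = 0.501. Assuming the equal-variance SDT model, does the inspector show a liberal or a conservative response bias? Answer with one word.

z(H) = 0.240, z(FA) = 0.003
c = −½·(z(H) + z(FA)) = -0.1215
c < 0 → liberal criterion (biased toward responding “yes”).

liberal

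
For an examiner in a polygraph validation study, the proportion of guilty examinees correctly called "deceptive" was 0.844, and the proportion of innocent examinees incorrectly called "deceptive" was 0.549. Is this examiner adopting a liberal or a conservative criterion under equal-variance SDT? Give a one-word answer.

liberal

z(H) = 1.011, z(FA) = 0.123
c = −½·(z(H) + z(FA)) = -0.567
c < 0 → liberal criterion (biased toward responding “yes”).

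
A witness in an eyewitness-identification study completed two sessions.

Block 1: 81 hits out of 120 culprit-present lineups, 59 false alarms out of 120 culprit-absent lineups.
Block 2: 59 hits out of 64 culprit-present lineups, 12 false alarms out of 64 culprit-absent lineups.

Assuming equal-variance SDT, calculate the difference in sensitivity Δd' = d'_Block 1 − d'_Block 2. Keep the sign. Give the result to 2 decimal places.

Δd' = -1.83

Block 1: z(0.6750) = 0.454, z(0.4917) = -0.021, d' = 0.475
Block 2: z(0.9219) = 1.418, z(0.1875) = -0.887, d' = 2.305
Δd' = d'_Block 1 − d'_Block 2 = 0.475 − 2.305 = -1.830
Block 2 has the higher sensitivity.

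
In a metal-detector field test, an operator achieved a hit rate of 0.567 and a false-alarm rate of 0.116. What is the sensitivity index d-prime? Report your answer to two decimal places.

Φ⁻¹(H) = 0.169
Φ⁻¹(FA) = -1.195
d' = z(H) − z(FA) = 0.169 − (-1.195) = 1.364

d-prime = 1.36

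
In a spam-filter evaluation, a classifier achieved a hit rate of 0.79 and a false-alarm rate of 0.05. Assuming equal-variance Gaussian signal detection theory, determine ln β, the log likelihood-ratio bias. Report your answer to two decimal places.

Φ⁻¹(0.79) = 0.806, Φ⁻¹(0.05) = -1.645
ln β = −½·[z(H)² − z(FA)²] = −0.5 × (0.650 − 2.706) = 1.028

ln β = 1.03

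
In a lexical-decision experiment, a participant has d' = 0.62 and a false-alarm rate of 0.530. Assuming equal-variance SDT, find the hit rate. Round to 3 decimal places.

z(false-alarm rate) = z(0.530) = 0.0753
z(H) = z(FA) + d' = 0.0753 + 0.62 = 0.6953
hit rate = Φ(0.6953) = 0.7566

hit rate = 0.757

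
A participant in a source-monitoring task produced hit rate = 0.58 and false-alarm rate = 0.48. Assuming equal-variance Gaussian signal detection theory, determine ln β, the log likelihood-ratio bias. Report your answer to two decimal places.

ln β = -0.02

z(0.58) = 0.202, z(0.48) = -0.050
ln β = −½·[z(H)² − z(FA)²] = −0.5 × (0.041 − 0.003) = -0.019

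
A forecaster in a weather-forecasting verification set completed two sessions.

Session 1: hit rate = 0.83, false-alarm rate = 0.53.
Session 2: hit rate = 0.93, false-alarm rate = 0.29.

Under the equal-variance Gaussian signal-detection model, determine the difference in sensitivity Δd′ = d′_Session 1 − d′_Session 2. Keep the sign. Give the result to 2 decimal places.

Session 1: z(0.83) = 0.954, z(0.53) = 0.075, d' = 0.879
Session 2: z(0.93) = 1.476, z(0.29) = -0.553, d' = 2.029
Δd' = d'_Session 1 − d'_Session 2 = 0.879 − 2.029 = -1.150
Session 2 has the higher sensitivity.

Δd′ = -1.15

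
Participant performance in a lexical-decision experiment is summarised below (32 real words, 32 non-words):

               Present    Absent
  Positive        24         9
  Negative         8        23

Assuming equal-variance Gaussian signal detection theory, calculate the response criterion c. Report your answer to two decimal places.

H = 24/32 = 0.7500
FA = 9/32 = 0.2812
z(H) = z(0.7500) = 0.674
z(FA) = z(0.2812) = -0.579
c = −½·[z(H) + z(FA)] = −0.5 × (0.674 + (-0.579)) = -0.0475
c < 0: the participant has a liberal response bias.

c = -0.05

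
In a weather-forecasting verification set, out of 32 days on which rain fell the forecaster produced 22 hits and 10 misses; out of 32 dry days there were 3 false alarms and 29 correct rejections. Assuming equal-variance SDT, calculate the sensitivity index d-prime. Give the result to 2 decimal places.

d-prime = 1.81

H = 22/32 = 0.6875
FA = 3/32 = 0.0938
z(0.6875) = 0.4888, z(0.0938) = -1.3177
d' = z(H) − z(FA) = 0.4888 − (-1.3177) = 1.8065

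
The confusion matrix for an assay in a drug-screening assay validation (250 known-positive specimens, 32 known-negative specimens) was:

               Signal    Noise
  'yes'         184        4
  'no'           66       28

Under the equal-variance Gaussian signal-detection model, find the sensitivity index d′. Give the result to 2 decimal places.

H = 184/250 = 0.7360
FA = 4/32 = 0.1250
z(0.7360) = 0.6311, z(0.1250) = -1.1503
d' = z(H) − z(FA) = 0.6311 − (-1.1503) = 1.7814

d′ = 1.78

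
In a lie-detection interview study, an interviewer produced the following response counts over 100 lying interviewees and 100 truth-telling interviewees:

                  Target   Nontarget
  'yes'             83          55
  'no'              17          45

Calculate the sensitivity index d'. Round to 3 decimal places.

H = 83/100 = 0.8300
FA = 55/100 = 0.5500
z(0.8300) = 0.9542, z(0.5500) = 0.1257
d' = z(H) − z(FA) = 0.9542 − 0.1257 = 0.8285

d' = 0.829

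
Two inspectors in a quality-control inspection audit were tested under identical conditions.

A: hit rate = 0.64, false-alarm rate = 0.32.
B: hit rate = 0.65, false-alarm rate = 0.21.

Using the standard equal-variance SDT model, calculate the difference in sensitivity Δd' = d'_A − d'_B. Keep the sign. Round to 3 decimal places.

A: z(0.64) = 0.3585, z(0.32) = -0.4677, d' = 0.8262
B: z(0.65) = 0.3853, z(0.21) = -0.8064, d' = 1.1917
Δd' = d'_A − d'_B = 0.8262 − 1.1917 = -0.3655
B has the higher sensitivity.

Δd' = -0.366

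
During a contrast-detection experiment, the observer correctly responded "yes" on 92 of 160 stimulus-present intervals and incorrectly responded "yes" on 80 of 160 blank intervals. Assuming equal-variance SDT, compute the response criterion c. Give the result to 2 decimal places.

H = 92/160 = 0.5750
FA = 80/160 = 0.5000
Φ⁻¹(H) = Φ⁻¹(0.5750) = 0.189
Φ⁻¹(FA) = Φ⁻¹(0.5000) = 0.000
c = −½·[z(H) + z(FA)] = −0.5 × (0.189 + 0.000) = -0.0945
c < 0: the observer has a liberal response bias.

c = -0.09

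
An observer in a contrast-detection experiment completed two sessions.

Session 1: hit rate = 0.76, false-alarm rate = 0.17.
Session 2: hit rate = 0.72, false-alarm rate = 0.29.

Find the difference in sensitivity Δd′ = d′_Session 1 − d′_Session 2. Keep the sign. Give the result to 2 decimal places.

Session 1: z(0.76) = 0.706, z(0.17) = -0.954, d' = 1.660
Session 2: z(0.72) = 0.583, z(0.29) = -0.553, d' = 1.136
Δd' = d'_Session 1 − d'_Session 2 = 1.660 − 1.136 = 0.524
Session 1 has the higher sensitivity.

Δd′ = 0.52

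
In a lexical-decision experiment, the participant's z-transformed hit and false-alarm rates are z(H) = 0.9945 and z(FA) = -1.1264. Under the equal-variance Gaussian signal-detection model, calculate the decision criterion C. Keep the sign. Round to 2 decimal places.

c = −½·[z(H) + z(FA)] = −½·(0.9945 + (-1.1264)) = 0.06595

C = 0.07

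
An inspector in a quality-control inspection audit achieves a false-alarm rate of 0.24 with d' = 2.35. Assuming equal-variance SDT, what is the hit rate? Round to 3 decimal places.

z(false-alarm rate) = z(0.24) = -0.7063
z(H) = z(FA) + d' = -0.7063 + 2.35 = 1.6437
hit rate = Φ(1.6437) = 0.9499

hit rate = 0.950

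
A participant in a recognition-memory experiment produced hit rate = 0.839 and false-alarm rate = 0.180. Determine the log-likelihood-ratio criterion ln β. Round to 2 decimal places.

ln β = -0.07

z(H) = 0.990
z(FA) = -0.915
ln β = −½·[z(H)² − z(FA)²] = −0.5 × (0.980 − 0.837) = -0.0715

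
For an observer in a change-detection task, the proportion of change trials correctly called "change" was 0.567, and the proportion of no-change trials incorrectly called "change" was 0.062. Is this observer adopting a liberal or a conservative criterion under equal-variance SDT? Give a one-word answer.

z(H) = 0.169, z(FA) = -1.538
c = −½·(z(H) + z(FA)) = 0.6845
c > 0 → conservative criterion (biased toward responding “no”).

conservative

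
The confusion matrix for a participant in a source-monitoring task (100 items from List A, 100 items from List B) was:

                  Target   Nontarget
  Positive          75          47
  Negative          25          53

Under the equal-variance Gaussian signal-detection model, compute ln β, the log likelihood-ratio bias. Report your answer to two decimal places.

H = 75/100 = 0.7500
FA = 47/100 = 0.4700
z(H) = 0.674
z(FA) = -0.075
ln β = −½·[z(H)² − z(FA)²] = −0.5 × (0.454 − 0.006) = -0.224

ln β = -0.22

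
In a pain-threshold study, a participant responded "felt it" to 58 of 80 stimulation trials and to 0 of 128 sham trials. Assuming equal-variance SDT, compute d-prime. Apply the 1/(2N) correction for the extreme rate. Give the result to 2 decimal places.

d-prime = 3.26

The false-alarm rate is 0/128 = 0, so apply the 1/(2N) correction: FA → 1/(2·128) = 0.00391.
z(H) = z(0.72500) = 0.598
z(FA) = z(0.00391) = -2.660
d' = 0.598 − (-2.660) = 3.258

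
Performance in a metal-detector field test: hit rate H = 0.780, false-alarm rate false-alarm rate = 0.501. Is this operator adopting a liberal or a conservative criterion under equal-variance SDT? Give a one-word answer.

liberal

z(H) = 0.772, z(FA) = 0.003
c = −½·(z(H) + z(FA)) = -0.3875
c < 0 → liberal criterion (biased toward responding “yes”).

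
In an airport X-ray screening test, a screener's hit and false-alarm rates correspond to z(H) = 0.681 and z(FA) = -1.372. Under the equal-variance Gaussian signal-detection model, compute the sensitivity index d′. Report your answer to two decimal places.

d' = z(H) − z(FA) = 0.681 − (-1.372) = 2.053

d′ = 2.05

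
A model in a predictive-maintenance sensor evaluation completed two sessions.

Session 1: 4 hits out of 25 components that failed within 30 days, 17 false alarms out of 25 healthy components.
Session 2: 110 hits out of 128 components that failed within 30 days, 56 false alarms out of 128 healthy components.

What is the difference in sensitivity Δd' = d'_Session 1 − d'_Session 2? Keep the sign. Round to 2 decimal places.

Session 1: z(0.1600) = -0.994, z(0.6800) = 0.468, d' = -1.462
Session 2: z(0.8594) = 1.078, z(0.4375) = -0.157, d' = 1.235
Δd' = d'_Session 1 − d'_Session 2 = -1.462 − 1.235 = -2.697
Session 2 has the higher sensitivity.

Δd' = -2.70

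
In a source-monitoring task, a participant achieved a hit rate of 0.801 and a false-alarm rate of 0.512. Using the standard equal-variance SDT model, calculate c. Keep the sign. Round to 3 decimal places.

c = -0.438

Φ⁻¹(H) = Φ⁻¹(0.801) = 0.8452
Φ⁻¹(FA) = Φ⁻¹(0.512) = 0.0301
c = −½·[z(H) + z(FA)] = −0.5 × (0.8452 + 0.0301) = -0.43765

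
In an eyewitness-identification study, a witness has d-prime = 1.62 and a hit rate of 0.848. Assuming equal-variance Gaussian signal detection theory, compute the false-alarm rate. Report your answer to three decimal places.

false-alarm rate = 0.277

z(hit rate) = z(0.848) = 1.0279
z(FA) = z(H) − d' = 1.0279 − 1.62 = -0.5921
false-alarm rate = Φ(-0.5921) = 0.2769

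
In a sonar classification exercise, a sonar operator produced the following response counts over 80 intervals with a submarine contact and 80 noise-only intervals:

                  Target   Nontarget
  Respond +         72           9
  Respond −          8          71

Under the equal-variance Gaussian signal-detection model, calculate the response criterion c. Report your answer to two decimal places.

H = 72/80 = 0.9000
FA = 9/80 = 0.1125
z(H) = z(0.9000) = 1.2816
z(FA) = z(0.1125) = -1.2133
c = −½·[z(H) + z(FA)] = −0.5 × (1.2816 + (-1.2133)) = -0.03415
c < 0: the sonar operator has a liberal response bias.

c = -0.03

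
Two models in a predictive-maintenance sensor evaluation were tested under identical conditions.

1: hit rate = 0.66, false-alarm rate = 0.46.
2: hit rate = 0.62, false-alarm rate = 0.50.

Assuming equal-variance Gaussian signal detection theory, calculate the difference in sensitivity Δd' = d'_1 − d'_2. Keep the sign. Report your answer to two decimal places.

1: z(0.66) = 0.412, z(0.46) = -0.100, d' = 0.512
2: z(0.62) = 0.305, z(0.50) = 0.000, d' = 0.305
Δd' = d'_1 − d'_2 = 0.512 − 0.305 = 0.207
1 has the higher sensitivity.

Δd' = 0.21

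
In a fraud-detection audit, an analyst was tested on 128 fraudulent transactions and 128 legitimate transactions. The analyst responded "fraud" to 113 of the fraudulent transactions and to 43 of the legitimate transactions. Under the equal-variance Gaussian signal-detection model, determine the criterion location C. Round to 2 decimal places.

H = 113/128 = 0.8828
FA = 43/128 = 0.3359
z(H) = 1.189
z(FA) = -0.424
c = −½·[z(H) + z(FA)] = −0.5 × (1.189 + (-0.424)) = -0.3825

C = -0.38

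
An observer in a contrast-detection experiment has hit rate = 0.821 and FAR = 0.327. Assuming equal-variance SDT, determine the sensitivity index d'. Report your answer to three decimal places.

d' = 1.367

z(0.821) = 0.9192, z(0.327) = -0.4482
d' = z(H) − z(FA) = 0.9192 − (-0.4482) = 1.3674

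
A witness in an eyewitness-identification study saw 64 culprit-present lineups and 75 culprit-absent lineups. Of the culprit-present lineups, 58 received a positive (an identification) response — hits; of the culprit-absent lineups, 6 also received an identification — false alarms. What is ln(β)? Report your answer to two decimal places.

H = 58/64 = 0.9062
FA = 6/75 = 0.0800
Φ⁻¹(H) = 1.318
Φ⁻¹(FA) = -1.405
ln β = −½·[z(H)² − z(FA)²] = −0.5 × (1.737 − 1.974) = 0.1185

ln β = 0.12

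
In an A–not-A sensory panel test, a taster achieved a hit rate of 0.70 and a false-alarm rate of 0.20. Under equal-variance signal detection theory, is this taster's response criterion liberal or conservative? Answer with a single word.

conservative

z(H) = 0.524, z(FA) = -0.842
c = −½·(z(H) + z(FA)) = 0.159
c > 0 → conservative criterion (biased toward responding “no”).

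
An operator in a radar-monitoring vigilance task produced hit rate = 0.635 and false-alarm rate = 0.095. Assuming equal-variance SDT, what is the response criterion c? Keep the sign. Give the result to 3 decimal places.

z(H) = z(0.635) = 0.3451
z(FA) = z(0.095) = -1.3106
c = −½·[z(H) + z(FA)] = −0.5 × (0.3451 + (-1.3106)) = 0.48275

c = 0.483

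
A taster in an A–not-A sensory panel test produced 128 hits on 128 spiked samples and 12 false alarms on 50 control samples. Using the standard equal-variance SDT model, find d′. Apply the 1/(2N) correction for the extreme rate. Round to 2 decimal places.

d′ = 3.37

The hit rate is 128/128 = 1, so apply the 1/(2N) correction: H → 1 − 1/(2·128) = 0.99609.
z(H) = z(0.99609) = 2.660
z(FA) = z(0.24000) = -0.706
d' = 2.660 − (-0.706) = 3.366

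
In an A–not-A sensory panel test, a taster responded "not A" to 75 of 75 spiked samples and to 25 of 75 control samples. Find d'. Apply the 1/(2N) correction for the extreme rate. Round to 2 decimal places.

d' = 2.91

The hit rate is 75/75 = 1, so apply the 1/(2N) correction: H → 1 − 1/(2·75) = 0.99333.
z(H) = z(0.99333) = 2.475
z(FA) = z(0.33333) = -0.431
d' = 2.475 − (-0.431) = 2.906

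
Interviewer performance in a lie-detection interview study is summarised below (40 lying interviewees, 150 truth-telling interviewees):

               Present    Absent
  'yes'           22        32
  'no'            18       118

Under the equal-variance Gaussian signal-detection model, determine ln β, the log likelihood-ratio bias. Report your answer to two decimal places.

H = 22/40 = 0.5500
FA = 32/150 = 0.2133
Φ⁻¹(0.5500) = 0.126, Φ⁻¹(0.2133) = -0.795
ln β = −½·[z(H)² − z(FA)²] = −0.5 × (0.016 − 0.632) = 0.308

ln β = 0.31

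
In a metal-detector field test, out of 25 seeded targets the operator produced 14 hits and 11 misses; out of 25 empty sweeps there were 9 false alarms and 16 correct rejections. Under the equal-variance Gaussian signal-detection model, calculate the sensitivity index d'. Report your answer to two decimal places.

H = 14/25 = 0.5600
FA = 9/25 = 0.3600
Φ⁻¹(H) = Φ⁻¹(0.5600) = 0.151
Φ⁻¹(FA) = Φ⁻¹(0.3600) = -0.358
d' = z(H) − z(FA) = 0.151 − (-0.358) = 0.509

d' = 0.51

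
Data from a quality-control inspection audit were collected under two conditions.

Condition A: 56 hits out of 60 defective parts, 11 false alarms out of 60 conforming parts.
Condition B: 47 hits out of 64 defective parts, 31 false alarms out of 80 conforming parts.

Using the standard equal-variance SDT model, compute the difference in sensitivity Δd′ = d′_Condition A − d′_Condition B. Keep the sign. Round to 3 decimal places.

Condition A: z(0.9333) = 1.5008, z(0.1833) = -0.9029, d' = 2.4037
Condition B: z(0.7344) = 0.6262, z(0.3875) = -0.2858, d' = 0.9120
Δd' = d'_Condition A − d'_Condition B = 2.4037 − 0.9120 = 1.4917
Condition A has the higher sensitivity.

Δd′ = 1.492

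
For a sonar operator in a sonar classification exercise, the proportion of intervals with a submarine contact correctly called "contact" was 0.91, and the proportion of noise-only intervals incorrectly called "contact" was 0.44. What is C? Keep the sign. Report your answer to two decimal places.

Φ⁻¹(0.91) = 1.3408, Φ⁻¹(0.44) = -0.1510
c = −½·[z(H) + z(FA)] = −0.5 × (1.3408 + (-0.1510)) = -0.5949

C = -0.59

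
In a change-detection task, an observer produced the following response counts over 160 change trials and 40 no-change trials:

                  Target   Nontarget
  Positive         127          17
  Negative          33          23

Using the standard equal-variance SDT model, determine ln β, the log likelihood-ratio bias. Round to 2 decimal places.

H = 127/160 = 0.7937
FA = 17/40 = 0.4250
Φ⁻¹(0.7937) = 0.819, Φ⁻¹(0.4250) = -0.189
ln β = −½·[z(H)² − z(FA)²] = −0.5 × (0.671 − 0.036) = -0.3175

ln β = -0.32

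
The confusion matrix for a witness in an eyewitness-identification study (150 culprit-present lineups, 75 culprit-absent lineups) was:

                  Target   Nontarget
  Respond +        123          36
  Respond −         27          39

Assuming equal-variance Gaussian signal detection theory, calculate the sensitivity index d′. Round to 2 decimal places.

H = 123/150 = 0.8200
FA = 36/75 = 0.4800
z(H) = z(0.8200) = 0.9154
z(FA) = z(0.4800) = -0.0502
d' = z(H) − z(FA) = 0.9154 − (-0.0502) = 0.9656

d′ = 0.97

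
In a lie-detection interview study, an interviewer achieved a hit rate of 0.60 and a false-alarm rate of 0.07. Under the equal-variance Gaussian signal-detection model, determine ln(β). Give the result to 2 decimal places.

ln β = 1.06

z(0.60) = 0.253, z(0.07) = -1.476
ln β = −½·[z(H)² − z(FA)²] = −0.5 × (0.064 − 2.179) = 1.0575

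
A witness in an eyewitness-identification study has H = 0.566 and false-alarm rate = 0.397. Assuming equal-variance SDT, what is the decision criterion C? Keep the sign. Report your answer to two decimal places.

z(0.566) = 0.166, z(0.397) = -0.261
c = −½·[z(H) + z(FA)] = −0.5 × (0.166 + (-0.261)) = 0.0475
c > 0: the witness has a conservative response bias.

C = 0.05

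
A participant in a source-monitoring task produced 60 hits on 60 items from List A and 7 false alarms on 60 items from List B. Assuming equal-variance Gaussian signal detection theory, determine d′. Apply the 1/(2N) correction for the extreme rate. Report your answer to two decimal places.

The hit rate is 60/60 = 1, so apply the 1/(2N) correction: H → 1 − 1/(2·60) = 0.99167.
z(H) = z(0.99167) = 2.394
z(FA) = z(0.11667) = -1.192
d' = 2.394 − (-1.192) = 3.586

d′ = 3.59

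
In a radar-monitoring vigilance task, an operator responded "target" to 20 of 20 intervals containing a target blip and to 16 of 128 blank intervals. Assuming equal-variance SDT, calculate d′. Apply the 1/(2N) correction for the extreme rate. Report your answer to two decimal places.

d′ = 3.11

The hit rate is 20/20 = 1, so apply the 1/(2N) correction: H → 1 − 1/(2·20) = 0.97500.
z(H) = z(0.97500) = 1.960
z(FA) = z(0.12500) = -1.150
d' = 1.960 − (-1.150) = 3.110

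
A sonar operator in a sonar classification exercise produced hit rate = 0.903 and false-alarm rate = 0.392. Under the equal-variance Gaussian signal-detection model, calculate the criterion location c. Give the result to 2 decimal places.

c = -0.51

Φ⁻¹(H) = 1.299
Φ⁻¹(FA) = -0.274
c = −½·[z(H) + z(FA)] = −0.5 × (1.299 + (-0.274)) = -0.5125
c < 0: the sonar operator has a liberal response bias.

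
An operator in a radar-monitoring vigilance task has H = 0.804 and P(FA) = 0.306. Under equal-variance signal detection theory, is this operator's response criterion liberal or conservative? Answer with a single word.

z(H) = 0.856, z(FA) = -0.507
c = −½·(z(H) + z(FA)) = -0.1745
c < 0 → liberal criterion (biased toward responding “yes”).

liberal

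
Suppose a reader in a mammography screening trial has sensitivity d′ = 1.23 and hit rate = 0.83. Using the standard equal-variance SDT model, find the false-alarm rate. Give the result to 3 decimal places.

z(hit rate) = z(0.83) = 0.9542
z(FA) = z(H) − d' = 0.9542 − 1.23 = -0.2758
false-alarm rate = Φ(-0.2758) = 0.3914

false-alarm rate = 0.391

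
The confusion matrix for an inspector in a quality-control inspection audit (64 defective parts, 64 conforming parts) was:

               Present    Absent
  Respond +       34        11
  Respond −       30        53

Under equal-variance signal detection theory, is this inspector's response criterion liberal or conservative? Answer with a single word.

z(H) = 0.078, z(FA) = -0.947
c = −½·(z(H) + z(FA)) = 0.4345
c > 0 → conservative criterion (biased toward responding “no”).

conservative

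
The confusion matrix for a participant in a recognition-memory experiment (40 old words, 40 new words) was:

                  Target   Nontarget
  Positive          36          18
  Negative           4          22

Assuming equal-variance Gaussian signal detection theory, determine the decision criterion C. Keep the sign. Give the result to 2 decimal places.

C = -0.58

H = 36/40 = 0.9000
FA = 18/40 = 0.4500
z(0.9000) = 1.2816, z(0.4500) = -0.1257
c = −½·[z(H) + z(FA)] = −0.5 × (1.2816 + (-0.1257)) = -0.57795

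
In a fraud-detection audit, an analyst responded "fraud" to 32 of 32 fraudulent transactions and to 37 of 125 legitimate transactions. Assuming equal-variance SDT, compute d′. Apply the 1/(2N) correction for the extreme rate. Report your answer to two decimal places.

The hit rate is 32/32 = 1, so apply the 1/(2N) correction: H → 1 − 1/(2·32) = 0.98438.
z(H) = z(0.98438) = 2.154
z(FA) = z(0.29600) = -0.536
d' = 2.154 − (-0.536) = 2.690

d′ = 2.69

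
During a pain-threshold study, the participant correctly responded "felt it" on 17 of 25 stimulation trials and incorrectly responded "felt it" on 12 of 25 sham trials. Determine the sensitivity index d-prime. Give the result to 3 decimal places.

d-prime = 0.518

H = 17/25 = 0.6800
FA = 12/25 = 0.4800
Φ⁻¹(H) = Φ⁻¹(0.6800) = 0.4677
Φ⁻¹(FA) = Φ⁻¹(0.4800) = -0.0502
d' = z(H) − z(FA) = 0.4677 − (-0.0502) = 0.5179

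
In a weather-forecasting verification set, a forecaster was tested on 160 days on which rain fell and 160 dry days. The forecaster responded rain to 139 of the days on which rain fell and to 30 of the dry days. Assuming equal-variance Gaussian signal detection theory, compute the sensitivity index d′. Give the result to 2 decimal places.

d′ = 2.01

H = 139/160 = 0.8688
FA = 30/160 = 0.1875
z(H) = z(0.8688) = 1.121
z(FA) = z(0.1875) = -0.887
d' = z(H) − z(FA) = 1.121 − (-0.887) = 2.008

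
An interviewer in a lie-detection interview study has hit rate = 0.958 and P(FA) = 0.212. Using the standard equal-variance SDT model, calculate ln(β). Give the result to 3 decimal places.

z(0.958) = 1.7279, z(0.212) = -0.7995
ln β = −½·[z(H)² − z(FA)²] = −0.5 × (2.9856 − 0.6392) = -1.1732

ln β = -1.173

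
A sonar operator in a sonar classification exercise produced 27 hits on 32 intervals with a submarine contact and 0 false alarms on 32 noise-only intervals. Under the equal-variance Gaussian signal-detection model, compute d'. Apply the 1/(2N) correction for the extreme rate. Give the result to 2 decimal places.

d' = 3.16

The false-alarm rate is 0/32 = 0, so apply the 1/(2N) correction: FA → 1/(2·32) = 0.01562.
z(H) = z(0.84375) = 1.010
z(FA) = z(0.01562) = -2.154
d' = 1.010 − (-2.154) = 3.164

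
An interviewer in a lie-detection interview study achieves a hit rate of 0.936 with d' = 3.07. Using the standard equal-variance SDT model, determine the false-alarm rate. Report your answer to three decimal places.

z(hit rate) = z(0.936) = 1.5220
z(FA) = z(H) − d' = 1.5220 − 3.07 = -1.5480
false-alarm rate = Φ(-1.5480) = 0.0608

false-alarm rate = 0.061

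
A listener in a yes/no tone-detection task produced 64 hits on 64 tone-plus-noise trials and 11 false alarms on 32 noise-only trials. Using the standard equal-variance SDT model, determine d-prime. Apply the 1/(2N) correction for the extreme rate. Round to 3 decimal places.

The hit rate is 64/64 = 1, so apply the 1/(2N) correction: H → 1 − 1/(2·64) = 0.99219.
z(H) = z(0.99219) = 2.4177
z(FA) = z(0.34375) = -0.4023
d' = 2.4177 − (-0.4023) = 2.8200

d-prime = 2.820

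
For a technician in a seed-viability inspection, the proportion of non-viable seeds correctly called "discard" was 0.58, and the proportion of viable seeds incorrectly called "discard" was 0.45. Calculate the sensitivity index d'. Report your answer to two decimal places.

d' = 0.33

z(0.58) = 0.2019, z(0.45) = -0.1257
d' = z(H) − z(FA) = 0.2019 − (-0.1257) = 0.3276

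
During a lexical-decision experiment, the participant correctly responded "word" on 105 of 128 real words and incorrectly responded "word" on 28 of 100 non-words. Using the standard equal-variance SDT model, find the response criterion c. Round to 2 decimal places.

c = -0.17

H = 105/128 = 0.8203
FA = 28/100 = 0.2800
Φ⁻¹(H) = Φ⁻¹(0.8203) = 0.9165
Φ⁻¹(FA) = Φ⁻¹(0.2800) = -0.5828
c = −½·[z(H) + z(FA)] = −0.5 × (0.9165 + (-0.5828)) = -0.16685
c < 0: the participant has a liberal response bias.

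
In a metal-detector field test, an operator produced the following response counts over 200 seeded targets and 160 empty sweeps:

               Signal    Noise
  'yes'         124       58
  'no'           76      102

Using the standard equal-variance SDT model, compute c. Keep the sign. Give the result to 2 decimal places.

H = 124/200 = 0.6200
FA = 58/160 = 0.3625
z(0.6200) = 0.305, z(0.3625) = -0.352
c = −½·[z(H) + z(FA)] = −0.5 × (0.305 + (-0.352)) = 0.0235

c = 0.02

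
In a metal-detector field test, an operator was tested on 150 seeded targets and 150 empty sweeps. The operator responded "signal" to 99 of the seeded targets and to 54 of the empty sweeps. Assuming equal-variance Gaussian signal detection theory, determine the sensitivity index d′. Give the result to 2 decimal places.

H = 99/150 = 0.6600
FA = 54/150 = 0.3600
z(H) = z(0.6600) = 0.4125
z(FA) = z(0.3600) = -0.3585
d' = z(H) − z(FA) = 0.4125 − (-0.3585) = 0.7710

d′ = 0.77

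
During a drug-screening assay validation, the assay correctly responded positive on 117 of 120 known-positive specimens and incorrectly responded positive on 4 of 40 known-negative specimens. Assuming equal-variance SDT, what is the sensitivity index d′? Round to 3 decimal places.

H = 117/120 = 0.9750
FA = 4/40 = 0.1000
z(H) = z(0.9750) = 1.9600
z(FA) = z(0.1000) = -1.2816
d' = z(H) − z(FA) = 1.9600 − (-1.2816) = 3.2416

d′ = 3.242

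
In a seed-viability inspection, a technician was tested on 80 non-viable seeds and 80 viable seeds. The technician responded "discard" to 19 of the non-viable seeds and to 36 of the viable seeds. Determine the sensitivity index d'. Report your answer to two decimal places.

H = 19/80 = 0.2375
FA = 36/80 = 0.4500
z(H) = -0.7144
z(FA) = -0.1257
d' = z(H) − z(FA) = -0.7144 − (-0.1257) = -0.5887

d' = -0.59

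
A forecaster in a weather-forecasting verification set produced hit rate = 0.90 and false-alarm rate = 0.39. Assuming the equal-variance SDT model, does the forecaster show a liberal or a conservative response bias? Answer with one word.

z(H) = 1.282, z(FA) = -0.279
c = −½·(z(H) + z(FA)) = -0.5015
c < 0 → liberal criterion (biased toward responding “yes”).

liberal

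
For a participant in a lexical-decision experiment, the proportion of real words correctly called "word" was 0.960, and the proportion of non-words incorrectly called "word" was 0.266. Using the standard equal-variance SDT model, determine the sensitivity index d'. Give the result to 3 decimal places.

z(H) = 1.7507
z(FA) = -0.6250
d' = z(H) − z(FA) = 1.7507 − (-0.6250) = 2.3757

d' = 2.376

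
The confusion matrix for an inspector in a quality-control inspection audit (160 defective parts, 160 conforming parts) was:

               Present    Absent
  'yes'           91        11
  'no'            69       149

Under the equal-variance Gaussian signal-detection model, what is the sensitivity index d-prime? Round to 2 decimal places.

d-prime = 1.66

H = 91/160 = 0.5687
FA = 11/160 = 0.0688
Φ⁻¹(H) = 0.1731
Φ⁻¹(FA) = -1.4848
d' = z(H) − z(FA) = 0.1731 − (-1.4848) = 1.6579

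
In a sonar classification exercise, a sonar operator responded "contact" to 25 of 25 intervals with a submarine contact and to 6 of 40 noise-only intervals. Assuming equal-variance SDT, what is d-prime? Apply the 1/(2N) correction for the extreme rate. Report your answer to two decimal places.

d-prime = 3.09

The hit rate is 25/25 = 1, so apply the 1/(2N) correction: H → 1 − 1/(2·25) = 0.98000.
z(H) = z(0.98000) = 2.054
z(FA) = z(0.15000) = -1.036
d' = 2.054 − (-1.036) = 3.090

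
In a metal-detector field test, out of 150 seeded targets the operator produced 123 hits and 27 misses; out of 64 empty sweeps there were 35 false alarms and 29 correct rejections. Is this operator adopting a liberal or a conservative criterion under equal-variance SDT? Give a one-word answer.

z(H) = 0.915, z(FA) = 0.118
c = −½·(z(H) + z(FA)) = -0.5165
c < 0 → liberal criterion (biased toward responding “yes”).

liberal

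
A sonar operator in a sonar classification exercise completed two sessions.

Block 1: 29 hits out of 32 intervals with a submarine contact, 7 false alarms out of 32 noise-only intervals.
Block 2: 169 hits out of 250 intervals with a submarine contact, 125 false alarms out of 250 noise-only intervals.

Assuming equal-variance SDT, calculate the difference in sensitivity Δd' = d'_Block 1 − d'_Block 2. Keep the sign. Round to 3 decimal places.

Block 1: z(0.9062) = 1.3177, z(0.2188) = -0.7763, d' = 2.0940
Block 2: z(0.6760) = 0.4565, z(0.5000) = 0.0000, d' = 0.4565
Δd' = d'_Block 1 − d'_Block 2 = 2.0940 − 0.4565 = 1.6375
Block 1 has the higher sensitivity.

Δd' = 1.638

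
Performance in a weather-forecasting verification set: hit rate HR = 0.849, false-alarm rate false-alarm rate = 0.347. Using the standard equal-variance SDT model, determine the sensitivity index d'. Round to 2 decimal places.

d' = 1.43

z(H) = 1.032
z(FA) = -0.393
d' = z(H) − z(FA) = 1.032 − (-0.393) = 1.425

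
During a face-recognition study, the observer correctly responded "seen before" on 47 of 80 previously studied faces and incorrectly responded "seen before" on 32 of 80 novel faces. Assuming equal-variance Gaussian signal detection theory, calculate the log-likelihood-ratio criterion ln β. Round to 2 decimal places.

H = 47/80 = 0.5875
FA = 32/80 = 0.4000
Φ⁻¹(H) = Φ⁻¹(0.5875) = 0.221
Φ⁻¹(FA) = Φ⁻¹(0.4000) = -0.253
ln β = −½·[z(H)² − z(FA)²] = −0.5 × (0.049 − 0.064) = 0.0075

ln β = 0.01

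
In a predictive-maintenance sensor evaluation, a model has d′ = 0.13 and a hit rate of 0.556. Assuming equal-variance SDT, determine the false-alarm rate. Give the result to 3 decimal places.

z(hit rate) = z(0.556) = 0.1408
z(FA) = z(H) − d' = 0.1408 − 0.13 = 0.0108
false-alarm rate = Φ(0.0108) = 0.5043

false-alarm rate = 0.504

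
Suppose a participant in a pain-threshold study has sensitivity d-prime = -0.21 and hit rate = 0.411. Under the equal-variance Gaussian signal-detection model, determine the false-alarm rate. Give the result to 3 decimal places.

false-alarm rate = 0.494

z(hit rate) = z(0.411) = -0.2250
z(FA) = z(H) − d' = -0.2250 − (-0.21) = -0.0150
false-alarm rate = Φ(-0.0150) = 0.4940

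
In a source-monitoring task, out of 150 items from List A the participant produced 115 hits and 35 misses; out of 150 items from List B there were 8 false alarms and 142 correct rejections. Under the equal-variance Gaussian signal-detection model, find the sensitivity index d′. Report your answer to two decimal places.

H = 115/150 = 0.7667
FA = 8/150 = 0.0533
z(H) = z(0.7667) = 0.7280
z(FA) = z(0.0533) = -1.6137
d' = z(H) − z(FA) = 0.7280 − (-1.6137) = 2.3417

d′ = 2.34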